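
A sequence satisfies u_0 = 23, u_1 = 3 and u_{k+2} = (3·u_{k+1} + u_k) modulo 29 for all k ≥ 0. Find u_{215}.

16

Computing terms: u_0 = 23; u_1 = 3; u_2 = 3; u_3 = 12; u_4 = 10; u_5 = 13; u_6 = 20; u_7 = 15; u_8 = 7; u_9 = 7; u_{10} = 28; u_{11} = 4; u_{12} = 11; u_{13} = 8; u_{14} = 6; u_{15} = 26; u_{16} = 26; u_{17} = 17; u_{18} = 19; u_{19} = 16; u_{20} = 9; u_{21} = 14; u_{22} = 22; u_{23} = 22; u_{24} = 1; u_{25} = 25; u_{26} = 18; u_{27} = 21; u_{28} = 23; u_{29} = 3.
Since (u_{28}, u_{29}) = (u_0, u_1) = (23, 3) (two consecutive terms determine the rest), the sequence is periodic with period 28.
(215 - 0) mod 28 = 19, so u_{215} = u_{19} = 16.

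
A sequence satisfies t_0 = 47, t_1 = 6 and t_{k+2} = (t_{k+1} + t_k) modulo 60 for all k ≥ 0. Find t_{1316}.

Computing terms: t_0 = 47; t_1 = 6; t_2 = 53; t_3 = 59; t_4 = 52; t_5 = 51; t_6 = 43; t_7 = 34; t_8 = 17; t_9 = 51; t_{10} = 8; t_{11} = 59; t_{12} = 7; t_{13} = 6; t_{14} = 13; t_{15} = 19; t_{16} = 32; t_{17} = 51; t_{18} = 23; t_{19} = 14; t_{20} = 37; t_{21} = 51; t_{22} = 28; t_{23} = 19; t_{24} = 47; t_{25} = 6.
Since (t_{24}, t_{25}) = (t_0, t_1) = (47, 6) (two consecutive terms determine the rest), the sequence is periodic with period 24.
(1316 - 0) mod 24 = 20, so t_{1316} = t_{20} = 37.

37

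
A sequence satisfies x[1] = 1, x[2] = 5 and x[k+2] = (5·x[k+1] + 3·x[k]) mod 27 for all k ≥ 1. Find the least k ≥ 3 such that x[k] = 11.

Computing terms: x[1] = 1,  x[2] = 5,  x[3] = 1,  x[4] = 20,  x[5] = 22,  x[6] = 8,  x[7] = 25,  x[8] = 14,  x[9] = 10,  x[10] = 11,  x[11] = 4,  x[12] = 26,  x[13] = 7,  x[14] = 5,  x[15] = 19,  x[16] = 2,  x[17] = 13,  x[18] = 17,  x[19] = 16,  x[20] = 23,  x[21] = 1,  x[22] = 20.
Since (x[21], x[22]) = (x[3], x[4]) = (1, 20) (two consecutive terms determine the rest), the sequence is eventually periodic: after a pre-period of length 2 it cycles with period 18.
The value 11 first appears (with k ≥ 3) at x[10].

10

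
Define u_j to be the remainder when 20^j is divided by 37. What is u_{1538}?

Listing terms: u_0 = 1,  u_1 = 20,  u_2 = 30,  u_3 = 8,  u_4 = 12,  u_5 = 18,  u_6 = 27,  u_7 = 22,  u_8 = 33,  u_9 = 31,  u_{10} = 28,  u_{11} = 5,  u_{12} = 26,  u_{13} = 2,  u_{14} = 3,  u_{15} = 23,  u_{16} = 16,  u_{17} = 24,  u_{18} = 36,  u_{19} = 17,  u_{20} = 7,  u_{21} = 29,  u_{22} = 25,  u_{23} = 19,  u_{24} = 10,  u_{25} = 15,  u_{26} = 4,  u_{27} = 6,  u_{28} = 9,  u_{29} = 32,  u_{30} = 11,  u_{31} = 35,  u_{32} = 34,  u_{33} = 14,  u_{34} = 21,  u_{35} = 13,  u_{36} = 1.
The sequence repeats with period 36.
So u_{1538} = u_{0 + ((1538-0) mod 36)} = u_{26} = 4.

4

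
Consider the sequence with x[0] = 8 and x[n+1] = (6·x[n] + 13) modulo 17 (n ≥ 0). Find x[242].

We have x[0] = 8, x[1] = 10, x[2] = 5, x[3] = 9, x[4] = 16, x[5] = 7, x[6] = 4, x[7] = 3, x[8] = 14, x[9] = 12, x[10] = 0, x[11] = 13, x[12] = 6, x[13] = 15, x[14] = 1, x[15] = 2, x[16] = 8.
The sequence repeats with period 16.
(242 - 0) mod 16 = 2, so x[242] = x[2] = 5.

5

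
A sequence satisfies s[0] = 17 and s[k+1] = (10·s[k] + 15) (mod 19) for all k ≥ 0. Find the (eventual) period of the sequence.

s[0] = 17; s[1] = 14; s[2] = 3; s[3] = 7; s[4] = 9; s[5] = 10; s[6] = 1; s[7] = 6; s[8] = 18; s[9] = 5; s[10] = 8; s[11] = 0; s[12] = 15; s[13] = 13; s[14] = 12; s[15] = 2; s[16] = 16; s[17] = 4; s[18] = 17.
Since s[18] = s[0] = 17, the sequence is periodic with period 18.

18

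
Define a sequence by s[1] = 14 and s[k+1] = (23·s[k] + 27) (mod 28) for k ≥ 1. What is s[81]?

We have s[1] = 14, s[2] = 13, s[3] = 18, s[4] = 21, s[5] = 6, s[6] = 25, s[7] = 14.
The sequence repeats with period 6.
(81 - 1) mod 6 = 2, so s[81] = s[3] = 18.

18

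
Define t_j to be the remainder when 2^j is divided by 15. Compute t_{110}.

4

We have t_0 = 1; t_1 = 2; t_2 = 4; t_3 = 8; t_4 = 1.
The sequence repeats with period 4.
So t_{110} = t_{0 + ((110-0) mod 4)} = t_2 = 4.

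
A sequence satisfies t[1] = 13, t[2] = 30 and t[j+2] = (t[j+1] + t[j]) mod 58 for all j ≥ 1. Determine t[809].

4

t[1] = 13,  t[2] = 30,  t[3] = 43,  t[4] = 15,  t[5] = 0,  t[6] = 15,  t[7] = 15,  t[8] = 30,  t[9] = 45,  t[10] = 17,  t[11] = 4,  t[12] = 21,  t[13] = 25,  t[14] = 46,  t[15] = 13,  t[16] = 1,  t[17] = 14,  t[18] = 15,  t[19] = 29,  t[20] = 44,  t[21] = 15,  t[22] = 1,  t[23] = 16,  t[24] = 17,  t[25] = 33,  t[26] = 50,  t[27] = 25,  t[28] = 17,  t[29] = 42,  t[30] = 1,  t[31] = 43,  t[32] = 44,  t[33] = 29,  t[34] = 15,  t[35] = 44,  t[36] = 1,  t[37] = 45,  t[38] = 46,  t[39] = 33,  t[40] = 21,  t[41] = 54,  t[42] = 17,  t[43] = 13,  t[44] = 30.
Since (t[43], t[44]) = (t[1], t[2]) = (13, 30) (two consecutive terms determine the rest), the sequence is periodic with period 42.
So t[809] = t[1 + ((809-1) mod 42)] = t[11] = 4.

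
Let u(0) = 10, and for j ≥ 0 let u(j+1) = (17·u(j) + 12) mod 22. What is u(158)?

We have u(0) = 10, u(1) = 6, u(2) = 4, u(3) = 14, u(4) = 8, u(5) = 16, u(6) = 20, u(7) = 0, u(8) = 12, u(9) = 18, u(10) = 10.
Since u(10) = u(0) = 10, the sequence is periodic with period 10.
So u(158) = u(0 + ((158-0) mod 10)) = u(8) = 12.

12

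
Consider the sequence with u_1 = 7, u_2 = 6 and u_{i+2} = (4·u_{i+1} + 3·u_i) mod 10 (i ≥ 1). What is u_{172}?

We have u_1 = 7; u_2 = 6; u_3 = 5; u_4 = 8; u_5 = 7; u_6 = 2; u_7 = 9; u_8 = 2; u_9 = 5; u_{10} = 6; u_{11} = 9; u_{12} = 4; u_{13} = 3; u_{14} = 4; u_{15} = 5; u_{16} = 2; u_{17} = 3; u_{18} = 8; u_{19} = 1; u_{20} = 8; u_{21} = 5; u_{22} = 4; u_{23} = 1; u_{24} = 6; u_{25} = 7; u_{26} = 6.
Since (u_{25}, u_{26}) = (u_1, u_2) = (7, 6) (two consecutive terms determine the rest), the sequence is periodic with period 24.
So u_{172} = u_{1 + ((172-1) mod 24)} = u_4 = 8.

8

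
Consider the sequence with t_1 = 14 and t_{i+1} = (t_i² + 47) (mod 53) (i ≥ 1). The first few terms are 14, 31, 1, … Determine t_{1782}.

37

Listing terms: t_1 = 14, t_2 = 31, t_3 = 1, t_4 = 48, t_5 = 19, t_6 = 37, t_7 = 38, t_8 = 7, t_9 = 43, t_{10} = 41, t_{11} = 32, t_{12} = 11, t_{13} = 9, t_{14} = 22, t_{15} = 1.
Since t_{15} = t_3 = 1, the sequence is eventually periodic: after a pre-period of length 2 it cycles with period 12.
For i ≥ 3, t_i depends only on (i - 3) mod 12. (1782 - 3) mod 12 = 3, so t_{1782} = t_6 = 37.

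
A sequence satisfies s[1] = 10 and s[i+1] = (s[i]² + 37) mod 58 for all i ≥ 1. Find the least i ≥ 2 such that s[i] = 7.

s[1] = 10; s[2] = 21; s[3] = 14; s[4] = 1; s[5] = 38; s[6] = 31; s[7] = 12; s[8] = 7; s[9] = 28; s[10] = 9; s[11] = 2; s[12] = 41; s[13] = 36; s[14] = 57; s[15] = 38.
Since s[15] = s[5] = 38, the sequence is eventually periodic: after a pre-period of length 4 it cycles with period 10.
The value 7 first appears (with i ≥ 2) at s[8].

8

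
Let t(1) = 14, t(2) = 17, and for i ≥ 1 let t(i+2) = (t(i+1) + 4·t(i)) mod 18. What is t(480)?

3

We have t(1) = 14; t(2) = 17; t(3) = 1; t(4) = 15; t(5) = 1; t(6) = 7; t(7) = 11; t(8) = 3; t(9) = 11; t(10) = 5; t(11) = 13; t(12) = 15; t(13) = 13; t(14) = 1; t(15) = 17; t(16) = 3; t(17) = 17; t(18) = 11; t(19) = 7; t(20) = 15; t(21) = 7; t(22) = 13; t(23) = 5; t(24) = 3; t(25) = 5; t(26) = 17; t(27) = 1.
Since (t(26), t(27)) = (t(2), t(3)) = (17, 1) (two consecutive terms determine the rest), the sequence is eventually periodic: after a pre-period of length 1 it cycles with period 24.
For i ≥ 2, t(i) depends only on (i - 2) mod 24. (480 - 2) mod 24 = 22, so t(480) = t(24) = 3.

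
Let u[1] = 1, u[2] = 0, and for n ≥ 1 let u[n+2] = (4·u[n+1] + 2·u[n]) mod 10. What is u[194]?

0

We have u[1] = 1,  u[2] = 0,  u[3] = 2,  u[4] = 8,  u[5] = 6,  u[6] = 0,  u[7] = 2.
Since (u[6], u[7]) = (u[2], u[3]) = (0, 2) (two consecutive terms determine the rest), the sequence is eventually periodic: after a pre-period of length 1 it cycles with period 4.
For n ≥ 2, u[n] depends only on (n - 2) mod 4. (194 - 2) mod 4 = 0, so u[194] = u[2] = 0.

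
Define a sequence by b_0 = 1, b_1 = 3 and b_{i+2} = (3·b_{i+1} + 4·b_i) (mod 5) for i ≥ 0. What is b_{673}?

Listing terms: b_0 = 1; b_1 = 3; b_2 = 3; b_3 = 1; b_4 = 0; b_5 = 4; b_6 = 2; b_7 = 2; b_8 = 4; b_9 = 0; b_{10} = 1; b_{11} = 3.
The sequence repeats with period 10.
(673 - 0) mod 10 = 3, so b_{673} = b_3 = 1.

1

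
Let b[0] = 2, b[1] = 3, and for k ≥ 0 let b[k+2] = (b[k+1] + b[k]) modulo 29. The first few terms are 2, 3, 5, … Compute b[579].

We have b[0] = 2,  b[1] = 3,  b[2] = 5,  b[3] = 8,  b[4] = 13,  b[5] = 21,  b[6] = 5,  b[7] = 26,  b[8] = 2,  b[9] = 28,  b[10] = 1,  b[11] = 0,  b[12] = 1,  b[13] = 1,  b[14] = 2,  b[15] = 3.
Since (b[14], b[15]) = (b[0], b[1]) = (2, 3) (two consecutive terms determine the rest), the sequence is periodic with period 14.
So b[579] = b[0 + ((579-0) mod 14)] = b[5] = 21.

21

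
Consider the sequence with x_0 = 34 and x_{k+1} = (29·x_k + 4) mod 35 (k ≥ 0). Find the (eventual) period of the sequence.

x_0 = 34,  x_1 = 10,  x_2 = 14,  x_3 = 25,  x_4 = 29,  x_5 = 5,  x_6 = 9,  x_7 = 20,  x_8 = 24,  x_9 = 0,  x_{10} = 4,  x_{11} = 15,  x_{12} = 19,  x_{13} = 30,  x_{14} = 34.
Since x_{14} = x_0 = 34, the sequence is periodic with period 14.

14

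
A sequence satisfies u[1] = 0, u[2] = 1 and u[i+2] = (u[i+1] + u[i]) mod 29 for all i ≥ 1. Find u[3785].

u[1] = 0; u[2] = 1; u[3] = 1; u[4] = 2; u[5] = 3; u[6] = 5; u[7] = 8; u[8] = 13; u[9] = 21; u[10] = 5; u[11] = 26; u[12] = 2; u[13] = 28; u[14] = 1; u[15] = 0; u[16] = 1.
The sequence repeats with period 14.
(3785 - 1) mod 14 = 4, so u[3785] = u[5] = 3.

3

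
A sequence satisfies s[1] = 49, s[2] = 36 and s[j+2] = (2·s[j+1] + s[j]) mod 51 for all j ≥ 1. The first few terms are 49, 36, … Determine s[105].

Computing terms: s[1] = 49; s[2] = 36; s[3] = 19; s[4] = 23; s[5] = 14; s[6] = 0; s[7] = 14; s[8] = 28; s[9] = 19; s[10] = 15; s[11] = 49; s[12] = 11; s[13] = 20; s[14] = 0; s[15] = 20; s[16] = 40; s[17] = 49; s[18] = 36.
The sequence repeats with period 16.
So s[105] = s[1 + ((105-1) mod 16)] = s[9] = 19.

19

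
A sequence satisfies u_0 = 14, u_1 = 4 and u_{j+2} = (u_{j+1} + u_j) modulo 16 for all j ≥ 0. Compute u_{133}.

Computing terms: u_0 = 14,  u_1 = 4,  u_2 = 2,  u_3 = 6,  u_4 = 8,  u_5 = 14,  u_6 = 6,  u_7 = 4,  u_8 = 10,  u_9 = 14,  u_{10} = 8,  u_{11} = 6,  u_{12} = 14,  u_{13} = 4.
The sequence repeats with period 12.
So u_{133} = u_{0 + ((133-0) mod 12)} = u_1 = 4.

4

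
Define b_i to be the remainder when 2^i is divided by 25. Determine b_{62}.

4

Computing terms: b_1 = 2; b_2 = 4; b_3 = 8; b_4 = 16; b_5 = 7; b_6 = 14; b_7 = 3; b_8 = 6; b_9 = 12; b_{10} = 24; b_{11} = 23; b_{12} = 21; b_{13} = 17; b_{14} = 9; b_{15} = 18; b_{16} = 11; b_{17} = 22; b_{18} = 19; b_{19} = 13; b_{20} = 1; b_{21} = 2.
Since b_{21} = b_1 = 2, the sequence is periodic with period 20.
So b_{62} = b_{1 + ((62-1) mod 20)} = b_2 = 4.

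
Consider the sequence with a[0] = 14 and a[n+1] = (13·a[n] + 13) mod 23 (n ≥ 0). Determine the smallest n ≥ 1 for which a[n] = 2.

9

We have a[0] = 14; a[1] = 11; a[2] = 18; a[3] = 17; a[4] = 4; a[5] = 19; a[6] = 7; a[7] = 12; a[8] = 8; a[9] = 2; a[10] = 16; a[11] = 14.
Since a[11] = a[0] = 14, the sequence is periodic with period 11.
The value 2 first appears (with n ≥ 1) at a[9].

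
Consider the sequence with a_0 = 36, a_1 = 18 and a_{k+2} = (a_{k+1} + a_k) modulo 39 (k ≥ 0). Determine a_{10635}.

Listing terms: a_0 = 36; a_1 = 18; a_2 = 15; a_3 = 33; a_4 = 9; a_5 = 3; a_6 = 12; a_7 = 15; a_8 = 27; a_9 = 3; a_{10} = 30; a_{11} = 33; a_{12} = 24; a_{13} = 18; a_{14} = 3; a_{15} = 21; a_{16} = 24; a_{17} = 6; a_{18} = 30; a_{19} = 36; a_{20} = 27; a_{21} = 24; a_{22} = 12; a_{23} = 36; a_{24} = 9; a_{25} = 6; a_{26} = 15; a_{27} = 21; a_{28} = 36; a_{29} = 18.
Since (a_{28}, a_{29}) = (a_0, a_1) = (36, 18) (two consecutive terms determine the rest), the sequence is periodic with period 28.
So a_{10635} = a_{0 + ((10635-0) mod 28)} = a_{23} = 36.

36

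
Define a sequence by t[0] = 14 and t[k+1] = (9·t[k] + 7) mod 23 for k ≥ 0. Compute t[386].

18

t[0] = 14,  t[1] = 18,  t[2] = 8,  t[3] = 10,  t[4] = 5,  t[5] = 6,  t[6] = 15,  t[7] = 4,  t[8] = 20,  t[9] = 3,  t[10] = 11,  t[11] = 14.
The sequence repeats with period 11.
(386 - 0) mod 11 = 1, so t[386] = t[1] = 18.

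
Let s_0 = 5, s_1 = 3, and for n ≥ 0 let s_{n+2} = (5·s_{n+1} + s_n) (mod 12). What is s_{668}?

4

Computing terms: s_0 = 5, s_1 = 3, s_2 = 8, s_3 = 7, s_4 = 7, s_5 = 6, s_6 = 1, s_7 = 11, s_8 = 8, s_9 = 3, s_{10} = 11, s_{11} = 10, s_{12} = 1, s_{13} = 3, s_{14} = 4, s_{15} = 11, s_{16} = 11, s_{17} = 6, s_{18} = 5, s_{19} = 7, s_{20} = 4, s_{21} = 3, s_{22} = 7, s_{23} = 2, s_{24} = 5, s_{25} = 3.
Since (s_{24}, s_{25}) = (s_0, s_1) = (5, 3) (two consecutive terms determine the rest), the sequence is periodic with period 24.
So s_{668} = s_{0 + ((668-0) mod 24)} = s_{20} = 4.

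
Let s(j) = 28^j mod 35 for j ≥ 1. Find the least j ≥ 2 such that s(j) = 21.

4

Listing terms: s(1) = 28, s(2) = 14, s(3) = 7, s(4) = 21, s(5) = 28.
The sequence repeats with period 4.
The value 21 first appears (with j ≥ 2) at s(4).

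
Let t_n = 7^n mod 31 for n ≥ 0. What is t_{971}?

20

Listing terms: t_0 = 1,  t_1 = 7,  t_2 = 18,  t_3 = 2,  t_4 = 14,  t_5 = 5,  t_6 = 4,  t_7 = 28,  t_8 = 10,  t_9 = 8,  t_{10} = 25,  t_{11} = 20,  t_{12} = 16,  t_{13} = 19,  t_{14} = 9,  t_{15} = 1.
The sequence repeats with period 15.
So t_{971} = t_{0 + ((971-0) mod 15)} = t_{11} = 20.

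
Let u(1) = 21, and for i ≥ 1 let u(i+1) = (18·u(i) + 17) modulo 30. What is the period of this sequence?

We have u(1) = 21,  u(2) = 5,  u(3) = 17,  u(4) = 23,  u(5) = 11,  u(6) = 5.
Since u(6) = u(2) = 5, the sequence is eventually periodic: after a pre-period of length 1 it cycles with period 4.

4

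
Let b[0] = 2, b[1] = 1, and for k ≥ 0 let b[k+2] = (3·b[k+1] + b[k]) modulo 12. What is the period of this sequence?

We have b[0] = 2; b[1] = 1; b[2] = 5; b[3] = 4; b[4] = 5; b[5] = 7; b[6] = 2; b[7] = 1.
Since (b[6], b[7]) = (b[0], b[1]) = (2, 1) (two consecutive terms determine the rest), the sequence is periodic with period 6.

6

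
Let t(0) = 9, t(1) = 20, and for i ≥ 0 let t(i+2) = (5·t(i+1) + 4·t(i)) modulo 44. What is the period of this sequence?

40

We have t(0) = 9, t(1) = 20, t(2) = 4, t(3) = 12, t(4) = 32, t(5) = 32, t(6) = 24, t(7) = 28, t(8) = 16, t(9) = 16, t(10) = 12, t(11) = 36, t(12) = 8, t(13) = 8, t(14) = 28, t(15) = 40, t(16) = 4, t(17) = 4, t(18) = 36, t(19) = 20, t(20) = 24, t(21) = 24, t(22) = 40, t(23) = 32, t(24) = 12, t(25) = 12, t(26) = 20, t(27) = 16, t(28) = 28, t(29) = 28, t(30) = 32, t(31) = 8, t(32) = 36, t(33) = 36, t(34) = 16, t(35) = 4, t(36) = 40, t(37) = 40, t(38) = 8, t(39) = 24, t(40) = 20, t(41) = 20, t(42) = 4.
Since (t(41), t(42)) = (t(1), t(2)) = (20, 4) (two consecutive terms determine the rest), the sequence is eventually periodic: after a pre-period of length 1 it cycles with period 40.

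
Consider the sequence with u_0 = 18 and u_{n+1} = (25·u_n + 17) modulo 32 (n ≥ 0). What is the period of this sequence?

32

We have u_0 = 18,  u_1 = 19,  u_2 = 12,  u_3 = 29,  u_4 = 6,  u_5 = 7,  u_6 = 0,  u_7 = 17,  u_8 = 26,  u_9 = 27,  u_{10} = 20,  u_{11} = 5,  u_{12} = 14,  u_{13} = 15,  u_{14} = 8,  u_{15} = 25,  u_{16} = 2,  u_{17} = 3,  u_{18} = 28,  u_{19} = 13,  u_{20} = 22,  u_{21} = 23,  u_{22} = 16,  u_{23} = 1,  u_{24} = 10,  u_{25} = 11,  u_{26} = 4,  u_{27} = 21,  u_{28} = 30,  u_{29} = 31,  u_{30} = 24,  u_{31} = 9,  u_{32} = 18.
Since u_{32} = u_0 = 18, the sequence is periodic with period 32.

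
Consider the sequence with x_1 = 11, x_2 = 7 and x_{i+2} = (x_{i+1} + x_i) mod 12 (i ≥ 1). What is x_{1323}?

6

Listing terms: x_1 = 11, x_2 = 7, x_3 = 6, x_4 = 1, x_5 = 7, x_6 = 8, x_7 = 3, x_8 = 11, x_9 = 2, x_{10} = 1, x_{11} = 3, x_{12} = 4, x_{13} = 7, x_{14} = 11, x_{15} = 6, x_{16} = 5, x_{17} = 11, x_{18} = 4, x_{19} = 3, x_{20} = 7, x_{21} = 10, x_{22} = 5, x_{23} = 3, x_{24} = 8, x_{25} = 11, x_{26} = 7.
Since (x_{25}, x_{26}) = (x_1, x_2) = (11, 7) (two consecutive terms determine the rest), the sequence is periodic with period 24.
(1323 - 1) mod 24 = 2, so x_{1323} = x_3 = 6.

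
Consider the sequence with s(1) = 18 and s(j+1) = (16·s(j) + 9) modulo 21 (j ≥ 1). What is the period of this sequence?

s(1) = 18, s(2) = 3, s(3) = 15, s(4) = 18.
The sequence repeats with period 3.

3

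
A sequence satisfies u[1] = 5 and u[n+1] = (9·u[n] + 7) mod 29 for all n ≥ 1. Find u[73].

11

u[1] = 5; u[2] = 23; u[3] = 11; u[4] = 19; u[5] = 4; u[6] = 14; u[7] = 17; u[8] = 15; u[9] = 26; u[10] = 9; u[11] = 1; u[12] = 16; u[13] = 6; u[14] = 3; u[15] = 5.
The sequence repeats with period 14.
(73 - 1) mod 14 = 2, so u[73] = u[3] = 11.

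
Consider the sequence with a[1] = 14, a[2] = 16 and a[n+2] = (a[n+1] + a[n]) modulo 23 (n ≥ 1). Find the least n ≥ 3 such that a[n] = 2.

Computing terms: a[1] = 14; a[2] = 16; a[3] = 7; a[4] = 0; a[5] = 7; a[6] = 7; a[7] = 14; a[8] = 21; a[9] = 12; a[10] = 10; a[11] = 22; a[12] = 9; a[13] = 8; a[14] = 17; a[15] = 2; a[16] = 19; a[17] = 21; a[18] = 17; a[19] = 15; a[20] = 9; a[21] = 1; a[22] = 10; a[23] = 11; a[24] = 21; a[25] = 9; a[26] = 7; a[27] = 16; a[28] = 0; a[29] = 16; a[30] = 16; a[31] = 9; a[32] = 2; a[33] = 11; a[34] = 13; a[35] = 1; a[36] = 14; a[37] = 15; a[38] = 6; a[39] = 21; a[40] = 4; a[41] = 2; a[42] = 6; a[43] = 8; a[44] = 14; a[45] = 22; a[46] = 13; a[47] = 12; a[48] = 2; a[49] = 14; a[50] = 16.
Since (a[49], a[50]) = (a[1], a[2]) = (14, 16) (two consecutive terms determine the rest), the sequence is periodic with period 48.
The value 2 first appears (with n ≥ 3) at a[15].

15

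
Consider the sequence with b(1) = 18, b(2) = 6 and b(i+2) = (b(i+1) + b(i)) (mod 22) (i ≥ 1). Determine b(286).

Computing terms: b(1) = 18, b(2) = 6, b(3) = 2, b(4) = 8, b(5) = 10, b(6) = 18, b(7) = 6.
Since (b(6), b(7)) = (b(1), b(2)) = (18, 6) (two consecutive terms determine the rest), the sequence is periodic with period 5.
So b(286) = b(1 + ((286-1) mod 5)) = b(1) = 18.

18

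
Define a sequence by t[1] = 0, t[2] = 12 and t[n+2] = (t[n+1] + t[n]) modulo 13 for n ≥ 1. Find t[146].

Listing terms: t[1] = 0, t[2] = 12, t[3] = 12, t[4] = 11, t[5] = 10, t[6] = 8, t[7] = 5, t[8] = 0, t[9] = 5, t[10] = 5, t[11] = 10, t[12] = 2, t[13] = 12, t[14] = 1, t[15] = 0, t[16] = 1, t[17] = 1, t[18] = 2, t[19] = 3, t[20] = 5, t[21] = 8, t[22] = 0, t[23] = 8, t[24] = 8, t[25] = 3, t[26] = 11, t[27] = 1, t[28] = 12, t[29] = 0, t[30] = 12.
The sequence repeats with period 28.
(146 - 1) mod 28 = 5, so t[146] = t[6] = 8.

8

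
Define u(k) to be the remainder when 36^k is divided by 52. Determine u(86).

48

u(1) = 36, u(2) = 48, u(3) = 12, u(4) = 16, u(5) = 4, u(6) = 40, u(7) = 36.
The sequence repeats with period 6.
So u(86) = u(1 + ((86-1) mod 6)) = u(2) = 48.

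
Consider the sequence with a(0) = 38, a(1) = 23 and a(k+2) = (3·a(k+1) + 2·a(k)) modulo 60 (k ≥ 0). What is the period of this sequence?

Listing terms: a(0) = 38, a(1) = 23, a(2) = 25, a(3) = 1, a(4) = 53, a(5) = 41, a(6) = 49, a(7) = 49, a(8) = 5, a(9) = 53, a(10) = 49, a(11) = 13, a(12) = 17, a(13) = 17, a(14) = 25, a(15) = 49, a(16) = 17, a(17) = 29, a(18) = 1, a(19) = 1, a(20) = 5, a(21) = 17, a(22) = 1, a(23) = 37, a(24) = 53, a(25) = 53, a(26) = 25, a(27) = 1.
Since (a(26), a(27)) = (a(2), a(3)) = (25, 1) (two consecutive terms determine the rest), the sequence is eventually periodic: after a pre-period of length 2 it cycles with period 24.

24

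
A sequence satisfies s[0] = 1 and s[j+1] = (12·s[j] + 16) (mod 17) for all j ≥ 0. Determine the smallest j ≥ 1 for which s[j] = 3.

15

Computing terms: s[0] = 1; s[1] = 11; s[2] = 12; s[3] = 7; s[4] = 15; s[5] = 9; s[6] = 5; s[7] = 8; s[8] = 10; s[9] = 0; s[10] = 16; s[11] = 4; s[12] = 13; s[13] = 2; s[14] = 6; s[15] = 3; s[16] = 1.
The sequence repeats with period 16.
The value 3 first appears (with j ≥ 1) at s[15].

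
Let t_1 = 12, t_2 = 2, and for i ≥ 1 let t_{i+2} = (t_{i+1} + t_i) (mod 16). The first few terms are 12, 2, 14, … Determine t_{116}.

10

We have t_1 = 12, t_2 = 2, t_3 = 14, t_4 = 0, t_5 = 14, t_6 = 14, t_7 = 12, t_8 = 10, t_9 = 6, t_{10} = 0, t_{11} = 6, t_{12} = 6, t_{13} = 12, t_{14} = 2.
The sequence repeats with period 12.
So t_{116} = t_{1 + ((116-1) mod 12)} = t_8 = 10.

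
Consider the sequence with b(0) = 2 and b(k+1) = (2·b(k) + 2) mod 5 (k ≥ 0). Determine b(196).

2

We have b(0) = 2,  b(1) = 1,  b(2) = 4,  b(3) = 0,  b(4) = 2.
Since b(4) = b(0) = 2, the sequence is periodic with period 4.
So b(196) = b(0 + ((196-0) mod 4)) = b(0) = 2.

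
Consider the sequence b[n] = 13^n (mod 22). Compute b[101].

13

b[0] = 1; b[1] = 13; b[2] = 15; b[3] = 19; b[4] = 5; b[5] = 21; b[6] = 9; b[7] = 7; b[8] = 3; b[9] = 17; b[10] = 1.
The sequence repeats with period 10.
So b[101] = b[0 + ((101-0) mod 10)] = b[1] = 13.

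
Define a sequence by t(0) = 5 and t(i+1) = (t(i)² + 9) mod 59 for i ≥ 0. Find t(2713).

7

t(0) = 5, t(1) = 34, t(2) = 44, t(3) = 57, t(4) = 13, t(5) = 1, t(6) = 10, t(7) = 50, t(8) = 31, t(9) = 26, t(10) = 36, t(11) = 7, t(12) = 58, t(13) = 10.
Since t(13) = t(6) = 10, the sequence is eventually periodic: after a pre-period of length 6 it cycles with period 7.
For i ≥ 6, t(i) depends only on (i - 6) mod 7. (2713 - 6) mod 7 = 5, so t(2713) = t(11) = 7.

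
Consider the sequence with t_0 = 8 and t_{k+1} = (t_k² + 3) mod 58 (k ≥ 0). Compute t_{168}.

16

Listing terms: t_0 = 8, t_1 = 9, t_2 = 26, t_3 = 41, t_4 = 2, t_5 = 7, t_6 = 52, t_7 = 39, t_8 = 16, t_9 = 27, t_{10} = 36, t_{11} = 23, t_{12} = 10, t_{13} = 45, t_{14} = 56, t_{15} = 7.
Since t_{15} = t_5 = 7, the sequence is eventually periodic: after a pre-period of length 5 it cycles with period 10.
For k ≥ 5, t_k depends only on (k - 5) mod 10. (168 - 5) mod 10 = 3, so t_{168} = t_8 = 16.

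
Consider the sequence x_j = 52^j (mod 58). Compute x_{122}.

Listing terms: x_1 = 52,  x_2 = 36,  x_3 = 16,  x_4 = 20,  x_5 = 54,  x_6 = 24,  x_7 = 30,  x_8 = 52.
The sequence repeats with period 7.
So x_{122} = x_{1 + ((122-1) mod 7)} = x_3 = 16.

16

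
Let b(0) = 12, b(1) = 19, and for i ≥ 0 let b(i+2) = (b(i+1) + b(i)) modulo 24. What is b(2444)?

3

b(0) = 12, b(1) = 19, b(2) = 7, b(3) = 2, b(4) = 9, b(5) = 11, b(6) = 20, b(7) = 7, b(8) = 3, b(9) = 10, b(10) = 13, b(11) = 23, b(12) = 12, b(13) = 11, b(14) = 23, b(15) = 10, b(16) = 9, b(17) = 19, b(18) = 4, b(19) = 23, b(20) = 3, b(21) = 2, b(22) = 5, b(23) = 7, b(24) = 12, b(25) = 19.
Since (b(24), b(25)) = (b(0), b(1)) = (12, 19) (two consecutive terms determine the rest), the sequence is periodic with period 24.
(2444 - 0) mod 24 = 20, so b(2444) = b(20) = 3.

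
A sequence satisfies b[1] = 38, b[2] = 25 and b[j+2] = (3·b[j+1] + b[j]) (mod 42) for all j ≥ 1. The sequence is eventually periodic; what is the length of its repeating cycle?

We have b[1] = 38,  b[2] = 25,  b[3] = 29,  b[4] = 28,  b[5] = 29,  b[6] = 31,  b[7] = 38,  b[8] = 19,  b[9] = 11,  b[10] = 10,  b[11] = 41,  b[12] = 7,  b[13] = 20,  b[14] = 25,  b[15] = 11,  b[16] = 16,  b[17] = 17,  b[18] = 25,  b[19] = 8,  b[20] = 7,  b[21] = 29,  b[22] = 10,  b[23] = 17,  b[24] = 19,  b[25] = 32,  b[26] = 31,  b[27] = 41,  b[28] = 28,  b[29] = 41,  b[30] = 25,  b[31] = 32,  b[32] = 37,  b[33] = 17,  b[34] = 4,  b[35] = 29,  b[36] = 7,  b[37] = 8,  b[38] = 31,  b[39] = 17,  b[40] = 40,  b[41] = 11,  b[42] = 31,  b[43] = 20,  b[44] = 7,  b[45] = 41,  b[46] = 4,  b[47] = 11,  b[48] = 37,  b[49] = 38,  b[50] = 25.
Since (b[49], b[50]) = (b[1], b[2]) = (38, 25) (two consecutive terms determine the rest), the sequence is periodic with period 48.

48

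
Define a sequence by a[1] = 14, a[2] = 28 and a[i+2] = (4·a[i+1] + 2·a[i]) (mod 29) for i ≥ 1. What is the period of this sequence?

Computing terms: a[1] = 14, a[2] = 28, a[3] = 24, a[4] = 7, a[5] = 18, a[6] = 28, a[7] = 3, a[8] = 10, a[9] = 17, a[10] = 1, a[11] = 9, a[12] = 9, a[13] = 25, a[14] = 2, a[15] = 0, a[16] = 4, a[17] = 16, a[18] = 14, a[19] = 1, a[20] = 3, a[21] = 14, a[22] = 4, a[23] = 15, a[24] = 10, a[25] = 12, a[26] = 10, a[27] = 6, a[28] = 15, a[29] = 14, a[30] = 28.
Since (a[29], a[30]) = (a[1], a[2]) = (14, 28) (two consecutive terms determine the rest), the sequence is periodic with period 28.

28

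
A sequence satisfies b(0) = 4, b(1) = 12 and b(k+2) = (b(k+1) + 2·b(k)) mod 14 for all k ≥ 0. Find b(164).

Listing terms: b(0) = 4; b(1) = 12; b(2) = 6; b(3) = 2; b(4) = 0; b(5) = 4; b(6) = 4; b(7) = 12.
Since (b(6), b(7)) = (b(0), b(1)) = (4, 12) (two consecutive terms determine the rest), the sequence is periodic with period 6.
So b(164) = b(0 + ((164-0) mod 6)) = b(2) = 6.

6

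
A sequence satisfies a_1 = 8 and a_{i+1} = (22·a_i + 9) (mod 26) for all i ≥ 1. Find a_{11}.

a_1 = 8, a_2 = 3, a_3 = 23, a_4 = 21, a_5 = 3.
Since a_5 = a_2 = 3, the sequence is eventually periodic: after a pre-period of length 1 it cycles with period 3.
For i ≥ 2, a_i depends only on (i - 2) mod 3. (11 - 2) mod 3 = 0, so a_{11} = a_2 = 3.

3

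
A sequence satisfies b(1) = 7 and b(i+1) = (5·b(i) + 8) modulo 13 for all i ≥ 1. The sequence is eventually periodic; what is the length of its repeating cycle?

4

b(1) = 7; b(2) = 4; b(3) = 2; b(4) = 5; b(5) = 7.
The sequence repeats with period 4.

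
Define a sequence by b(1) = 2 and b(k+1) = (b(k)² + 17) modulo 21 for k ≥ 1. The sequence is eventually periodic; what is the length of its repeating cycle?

We have b(1) = 2, b(2) = 0, b(3) = 17, b(4) = 12, b(5) = 14, b(6) = 3, b(7) = 5, b(8) = 0.
Since b(8) = b(2) = 0, the sequence is eventually periodic: after a pre-period of length 1 it cycles with period 6.

6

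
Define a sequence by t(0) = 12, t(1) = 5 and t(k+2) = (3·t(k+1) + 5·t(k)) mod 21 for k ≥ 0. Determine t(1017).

5

Computing terms: t(0) = 12,  t(1) = 5,  t(2) = 12,  t(3) = 19,  t(4) = 12,  t(5) = 5.
The sequence repeats with period 4.
So t(1017) = t(0 + ((1017-0) mod 4)) = t(1) = 5.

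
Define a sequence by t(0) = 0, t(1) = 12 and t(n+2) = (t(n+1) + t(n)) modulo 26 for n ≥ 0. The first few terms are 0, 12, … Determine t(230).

t(0) = 0,  t(1) = 12,  t(2) = 12,  t(3) = 24,  t(4) = 10,  t(5) = 8,  t(6) = 18,  t(7) = 0,  t(8) = 18,  t(9) = 18,  t(10) = 10,  t(11) = 2,  t(12) = 12,  t(13) = 14,  t(14) = 0,  t(15) = 14,  t(16) = 14,  t(17) = 2,  t(18) = 16,  t(19) = 18,  t(20) = 8,  t(21) = 0,  t(22) = 8,  t(23) = 8,  t(24) = 16,  t(25) = 24,  t(26) = 14,  t(27) = 12,  t(28) = 0,  t(29) = 12.
The sequence repeats with period 28.
So t(230) = t(0 + ((230-0) mod 28)) = t(6) = 18.

18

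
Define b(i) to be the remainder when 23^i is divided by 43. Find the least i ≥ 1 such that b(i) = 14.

17

Computing terms: b(0) = 1, b(1) = 23, b(2) = 13, b(3) = 41, b(4) = 40, b(5) = 17, b(6) = 4, b(7) = 6, b(8) = 9, b(9) = 35, b(10) = 31, b(11) = 25, b(12) = 16, b(13) = 24, b(14) = 36, b(15) = 11, b(16) = 38, b(17) = 14, b(18) = 21, b(19) = 10, b(20) = 15, b(21) = 1.
The sequence repeats with period 21.
The value 14 first appears (with i ≥ 1) at b(17).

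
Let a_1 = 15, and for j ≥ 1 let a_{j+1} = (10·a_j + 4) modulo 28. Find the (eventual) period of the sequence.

Listing terms: a_1 = 15, a_2 = 14, a_3 = 4, a_4 = 16, a_5 = 24, a_6 = 20, a_7 = 8, a_8 = 0, a_9 = 4.
Since a_9 = a_3 = 4, the sequence is eventually periodic: after a pre-period of length 2 it cycles with period 6.

6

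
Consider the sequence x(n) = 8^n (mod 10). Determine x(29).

8

We have x(0) = 1,  x(1) = 8,  x(2) = 4,  x(3) = 2,  x(4) = 6,  x(5) = 8.
Since x(5) = x(1) = 8, the sequence is eventually periodic: after a pre-period of length 1 it cycles with period 4.
For n ≥ 1, x(n) depends only on (n - 1) mod 4. (29 - 1) mod 4 = 0, so x(29) = x(1) = 8.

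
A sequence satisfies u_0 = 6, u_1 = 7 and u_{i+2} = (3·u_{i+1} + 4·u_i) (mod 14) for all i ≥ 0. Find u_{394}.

u_0 = 6; u_1 = 7; u_2 = 3; u_3 = 9; u_4 = 11; u_5 = 13; u_6 = 13; u_7 = 7; u_8 = 3.
Since (u_7, u_8) = (u_1, u_2) = (7, 3) (two consecutive terms determine the rest), the sequence is eventually periodic: after a pre-period of length 1 it cycles with period 6.
For i ≥ 1, u_i depends only on (i - 1) mod 6. (394 - 1) mod 6 = 3, so u_{394} = u_4 = 11.

11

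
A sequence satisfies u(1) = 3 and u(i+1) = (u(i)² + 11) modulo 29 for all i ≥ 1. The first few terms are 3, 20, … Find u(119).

u(1) = 3; u(2) = 20; u(3) = 5; u(4) = 7; u(5) = 2; u(6) = 15; u(7) = 4; u(8) = 27; u(9) = 15.
Since u(9) = u(6) = 15, the sequence is eventually periodic: after a pre-period of length 5 it cycles with period 3.
For i ≥ 6, u(i) depends only on (i - 6) mod 3. (119 - 6) mod 3 = 2, so u(119) = u(8) = 27.

27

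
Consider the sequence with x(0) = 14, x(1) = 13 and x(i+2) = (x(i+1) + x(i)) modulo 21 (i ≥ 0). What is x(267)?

x(0) = 14,  x(1) = 13,  x(2) = 6,  x(3) = 19,  x(4) = 4,  x(5) = 2,  x(6) = 6,  x(7) = 8,  x(8) = 14,  x(9) = 1,  x(10) = 15,  x(11) = 16,  x(12) = 10,  x(13) = 5,  x(14) = 15,  x(15) = 20,  x(16) = 14,  x(17) = 13.
Since (x(16), x(17)) = (x(0), x(1)) = (14, 13) (two consecutive terms determine the rest), the sequence is periodic with period 16.
So x(267) = x(0 + ((267-0) mod 16)) = x(11) = 16.

16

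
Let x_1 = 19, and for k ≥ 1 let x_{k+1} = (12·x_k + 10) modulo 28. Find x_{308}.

14

x_1 = 19; x_2 = 14; x_3 = 10; x_4 = 18; x_5 = 2; x_6 = 6; x_7 = 26; x_8 = 14.
Since x_8 = x_2 = 14, the sequence is eventually periodic: after a pre-period of length 1 it cycles with period 6.
For k ≥ 2, x_k depends only on (k - 2) mod 6. (308 - 2) mod 6 = 0, so x_{308} = x_2 = 14.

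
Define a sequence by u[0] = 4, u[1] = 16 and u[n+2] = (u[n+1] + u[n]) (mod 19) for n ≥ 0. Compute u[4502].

Computing terms: u[0] = 4, u[1] = 16, u[2] = 1, u[3] = 17, u[4] = 18, u[5] = 16, u[6] = 15, u[7] = 12, u[8] = 8, u[9] = 1, u[10] = 9, u[11] = 10, u[12] = 0, u[13] = 10, u[14] = 10, u[15] = 1, u[16] = 11, u[17] = 12, u[18] = 4, u[19] = 16.
Since (u[18], u[19]) = (u[0], u[1]) = (4, 16) (two consecutive terms determine the rest), the sequence is periodic with period 18.
So u[4502] = u[0 + ((4502-0) mod 18)] = u[2] = 1.

1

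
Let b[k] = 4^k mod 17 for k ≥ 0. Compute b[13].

We have b[0] = 1; b[1] = 4; b[2] = 16; b[3] = 13; b[4] = 1.
Since b[4] = b[0] = 1, the sequence is periodic with period 4.
(13 - 0) mod 4 = 1, so b[13] = b[1] = 4.

4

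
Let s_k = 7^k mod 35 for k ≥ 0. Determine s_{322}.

s_0 = 1,  s_1 = 7,  s_2 = 14,  s_3 = 28,  s_4 = 21,  s_5 = 7.
Since s_5 = s_1 = 7, the sequence is eventually periodic: after a pre-period of length 1 it cycles with period 4.
For k ≥ 1, s_k depends only on (k - 1) mod 4. (322 - 1) mod 4 = 1, so s_{322} = s_2 = 14.

14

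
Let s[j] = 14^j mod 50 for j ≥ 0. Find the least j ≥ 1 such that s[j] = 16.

4

Computing terms: s[0] = 1,  s[1] = 14,  s[2] = 46,  s[3] = 44,  s[4] = 16,  s[5] = 24,  s[6] = 36,  s[7] = 4,  s[8] = 6,  s[9] = 34,  s[10] = 26,  s[11] = 14.
Since s[11] = s[1] = 14, the sequence is eventually periodic: after a pre-period of length 1 it cycles with period 10.
The value 16 first appears (with j ≥ 1) at s[4].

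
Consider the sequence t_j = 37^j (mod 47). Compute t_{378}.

21

We have t_0 = 1, t_1 = 37, t_2 = 6, t_3 = 34, t_4 = 36, t_5 = 16, t_6 = 28, t_7 = 2, t_8 = 27, t_9 = 12, t_{10} = 21, t_{11} = 25, t_{12} = 32, t_{13} = 9, t_{14} = 4, t_{15} = 7, t_{16} = 24, t_{17} = 42, t_{18} = 3, t_{19} = 17, t_{20} = 18, t_{21} = 8, t_{22} = 14, t_{23} = 1.
The sequence repeats with period 23.
(378 - 0) mod 23 = 10, so t_{378} = t_{10} = 21.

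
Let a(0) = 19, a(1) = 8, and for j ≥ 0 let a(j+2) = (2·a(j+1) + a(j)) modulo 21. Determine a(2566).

16

Listing terms: a(0) = 19,  a(1) = 8,  a(2) = 14,  a(3) = 15,  a(4) = 2,  a(5) = 19,  a(6) = 19,  a(7) = 15,  a(8) = 7,  a(9) = 8,  a(10) = 2,  a(11) = 12,  a(12) = 5,  a(13) = 1,  a(14) = 7,  a(15) = 15,  a(16) = 16,  a(17) = 5,  a(18) = 5,  a(19) = 15,  a(20) = 14,  a(21) = 1,  a(22) = 16,  a(23) = 12,  a(24) = 19,  a(25) = 8.
The sequence repeats with period 24.
(2566 - 0) mod 24 = 22, so a(2566) = a(22) = 16.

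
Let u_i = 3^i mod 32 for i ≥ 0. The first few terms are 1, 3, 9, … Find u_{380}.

17

Computing terms: u_0 = 1, u_1 = 3, u_2 = 9, u_3 = 27, u_4 = 17, u_5 = 19, u_6 = 25, u_7 = 11, u_8 = 1.
Since u_8 = u_0 = 1, the sequence is periodic with period 8.
(380 - 0) mod 8 = 4, so u_{380} = u_4 = 17.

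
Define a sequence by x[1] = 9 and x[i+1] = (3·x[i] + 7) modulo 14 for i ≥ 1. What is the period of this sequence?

Listing terms: x[1] = 9; x[2] = 6; x[3] = 11; x[4] = 12; x[5] = 1; x[6] = 10; x[7] = 9.
Since x[7] = x[1] = 9, the sequence is periodic with period 6.

6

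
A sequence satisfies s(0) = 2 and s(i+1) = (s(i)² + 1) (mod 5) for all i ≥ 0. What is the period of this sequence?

3

We have s(0) = 2; s(1) = 0; s(2) = 1; s(3) = 2.
Since s(3) = s(0) = 2, the sequence is periodic with period 3.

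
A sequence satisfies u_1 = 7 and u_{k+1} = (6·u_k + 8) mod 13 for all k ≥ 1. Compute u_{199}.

u_1 = 7, u_2 = 11, u_3 = 9, u_4 = 10, u_5 = 3, u_6 = 0, u_7 = 8, u_8 = 4, u_9 = 6, u_{10} = 5, u_{11} = 12, u_{12} = 2, u_{13} = 7.
The sequence repeats with period 12.
So u_{199} = u_{1 + ((199-1) mod 12)} = u_7 = 8.

8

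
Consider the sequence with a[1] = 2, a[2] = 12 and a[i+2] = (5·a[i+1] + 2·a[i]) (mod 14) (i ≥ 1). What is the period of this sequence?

48

Listing terms: a[1] = 2,  a[2] = 12,  a[3] = 8,  a[4] = 8,  a[5] = 0,  a[6] = 2,  a[7] = 10,  a[8] = 12,  a[9] = 10,  a[10] = 4,  a[11] = 12,  a[12] = 12,  a[13] = 0,  a[14] = 10,  a[15] = 8,  a[16] = 4,  a[17] = 8,  a[18] = 6,  a[19] = 4,  a[20] = 4,  a[21] = 0,  a[22] = 8,  a[23] = 12,  a[24] = 6,  a[25] = 12,  a[26] = 2,  a[27] = 6,  a[28] = 6,  a[29] = 0,  a[30] = 12,  a[31] = 4,  a[32] = 2,  a[33] = 4,  a[34] = 10,  a[35] = 2,  a[36] = 2,  a[37] = 0,  a[38] = 4,  a[39] = 6,  a[40] = 10,  a[41] = 6,  a[42] = 8,  a[43] = 10,  a[44] = 10,  a[45] = 0,  a[46] = 6,  a[47] = 2,  a[48] = 8,  a[49] = 2,  a[50] = 12.
The sequence repeats with period 48.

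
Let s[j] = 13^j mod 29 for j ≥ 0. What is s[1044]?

s[0] = 1,  s[1] = 13,  s[2] = 24,  s[3] = 22,  s[4] = 25,  s[5] = 6,  s[6] = 20,  s[7] = 28,  s[8] = 16,  s[9] = 5,  s[10] = 7,  s[11] = 4,  s[12] = 23,  s[13] = 9,  s[14] = 1.
The sequence repeats with period 14.
So s[1044] = s[0 + ((1044-0) mod 14)] = s[8] = 16.

16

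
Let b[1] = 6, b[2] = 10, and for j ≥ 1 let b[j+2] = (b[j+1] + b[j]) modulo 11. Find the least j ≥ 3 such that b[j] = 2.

We have b[1] = 6,  b[2] = 10,  b[3] = 5,  b[4] = 4,  b[5] = 9,  b[6] = 2,  b[7] = 0,  b[8] = 2,  b[9] = 2,  b[10] = 4,  b[11] = 6,  b[12] = 10.
The sequence repeats with period 10.
The value 2 first appears (with j ≥ 3) at b[6].

6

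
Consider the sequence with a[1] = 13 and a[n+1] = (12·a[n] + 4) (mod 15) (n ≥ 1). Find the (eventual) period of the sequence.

Computing terms: a[1] = 13; a[2] = 10; a[3] = 4; a[4] = 7; a[5] = 13.
Since a[5] = a[1] = 13, the sequence is periodic with period 4.

4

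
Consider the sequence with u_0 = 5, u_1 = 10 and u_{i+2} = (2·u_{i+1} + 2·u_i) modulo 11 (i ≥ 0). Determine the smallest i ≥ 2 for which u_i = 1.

6

We have u_0 = 5,  u_1 = 10,  u_2 = 8,  u_3 = 3,  u_4 = 0,  u_5 = 6,  u_6 = 1,  u_7 = 3,  u_8 = 8,  u_9 = 0,  u_{10} = 5,  u_{11} = 10.
Since (u_{10}, u_{11}) = (u_0, u_1) = (5, 10) (two consecutive terms determine the rest), the sequence is periodic with period 10.
The value 1 first appears (with i ≥ 2) at u_6.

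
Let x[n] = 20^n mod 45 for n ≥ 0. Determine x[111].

x[0] = 1; x[1] = 20; x[2] = 40; x[3] = 35; x[4] = 25; x[5] = 5; x[6] = 10; x[7] = 20.
Since x[7] = x[1] = 20, the sequence is eventually periodic: after a pre-period of length 1 it cycles with period 6.
For n ≥ 1, x[n] depends only on (n - 1) mod 6. (111 - 1) mod 6 = 2, so x[111] = x[3] = 35.

35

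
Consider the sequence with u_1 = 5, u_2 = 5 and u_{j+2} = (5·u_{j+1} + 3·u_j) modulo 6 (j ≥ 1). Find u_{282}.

Computing terms: u_1 = 5,  u_2 = 5,  u_3 = 4,  u_4 = 5,  u_5 = 1,  u_6 = 2,  u_7 = 1,  u_8 = 5,  u_9 = 4.
Since (u_8, u_9) = (u_2, u_3) = (5, 4) (two consecutive terms determine the rest), the sequence is eventually periodic: after a pre-period of length 1 it cycles with period 6.
For j ≥ 2, u_j depends only on (j - 2) mod 6. (282 - 2) mod 6 = 4, so u_{282} = u_6 = 2.

2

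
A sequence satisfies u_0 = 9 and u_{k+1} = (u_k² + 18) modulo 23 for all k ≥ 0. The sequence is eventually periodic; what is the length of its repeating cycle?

u_0 = 9,  u_1 = 7,  u_2 = 21,  u_3 = 22,  u_4 = 19,  u_5 = 11,  u_6 = 1,  u_7 = 19.
Since u_7 = u_4 = 19, the sequence is eventually periodic: after a pre-period of length 4 it cycles with period 3.

3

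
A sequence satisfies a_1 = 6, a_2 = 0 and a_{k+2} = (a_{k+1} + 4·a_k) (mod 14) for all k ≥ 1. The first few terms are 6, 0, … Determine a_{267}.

We have a_1 = 6,  a_2 = 0,  a_3 = 10,  a_4 = 10,  a_5 = 8,  a_6 = 6,  a_7 = 10,  a_8 = 6,  a_9 = 4,  a_{10} = 0,  a_{11} = 2,  a_{12} = 2,  a_{13} = 10,  a_{14} = 4,  a_{15} = 2,  a_{16} = 4,  a_{17} = 12,  a_{18} = 0,  a_{19} = 6,  a_{20} = 6,  a_{21} = 2,  a_{22} = 12,  a_{23} = 6,  a_{24} = 12,  a_{25} = 8,  a_{26} = 0,  a_{27} = 4,  a_{28} = 4,  a_{29} = 6,  a_{30} = 8,  a_{31} = 4,  a_{32} = 8,  a_{33} = 10,  a_{34} = 0,  a_{35} = 12,  a_{36} = 12,  a_{37} = 4,  a_{38} = 10,  a_{39} = 12,  a_{40} = 10,  a_{41} = 2,  a_{42} = 0,  a_{43} = 8,  a_{44} = 8,  a_{45} = 12,  a_{46} = 2,  a_{47} = 8,  a_{48} = 2,  a_{49} = 6,  a_{50} = 0.
The sequence repeats with period 48.
So a_{267} = a_{1 + ((267-1) mod 48)} = a_{27} = 4.

4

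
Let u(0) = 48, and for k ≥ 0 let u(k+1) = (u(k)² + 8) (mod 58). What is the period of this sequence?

Computing terms: u(0) = 48, u(1) = 50, u(2) = 14, u(3) = 30, u(4) = 38, u(5) = 2, u(6) = 12, u(7) = 36, u(8) = 28, u(9) = 38.
Since u(9) = u(4) = 38, the sequence is eventually periodic: after a pre-period of length 4 it cycles with period 5.

5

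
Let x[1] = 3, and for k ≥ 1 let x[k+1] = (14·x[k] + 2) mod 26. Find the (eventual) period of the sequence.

Computing terms: x[1] = 3; x[2] = 18; x[3] = 20; x[4] = 22; x[5] = 24; x[6] = 0; x[7] = 2; x[8] = 4; x[9] = 6; x[10] = 8; x[11] = 10; x[12] = 12; x[13] = 14; x[14] = 16; x[15] = 18.
Since x[15] = x[2] = 18, the sequence is eventually periodic: after a pre-period of length 1 it cycles with period 13.

13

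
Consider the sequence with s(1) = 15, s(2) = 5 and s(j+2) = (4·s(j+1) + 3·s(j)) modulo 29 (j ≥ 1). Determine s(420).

We have s(1) = 15,  s(2) = 5,  s(3) = 7,  s(4) = 14,  s(5) = 19,  s(6) = 2,  s(7) = 7,  s(8) = 5,  s(9) = 12,  s(10) = 5,  s(11) = 27,  s(12) = 7,  s(13) = 22,  s(14) = 22,  s(15) = 9,  s(16) = 15,  s(17) = 0,  s(18) = 16,  s(19) = 6,  s(20) = 14,  s(21) = 16,  s(22) = 19,  s(23) = 8,  s(24) = 2,  s(25) = 3,  s(26) = 18,  s(27) = 23,  s(28) = 1,  s(29) = 15,  s(30) = 5.
Since (s(29), s(30)) = (s(1), s(2)) = (15, 5) (two consecutive terms determine the rest), the sequence is periodic with period 28.
(420 - 1) mod 28 = 27, so s(420) = s(28) = 1.

1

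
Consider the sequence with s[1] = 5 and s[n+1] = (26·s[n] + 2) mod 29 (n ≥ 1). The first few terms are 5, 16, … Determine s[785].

Computing terms: s[1] = 5, s[2] = 16, s[3] = 12, s[4] = 24, s[5] = 17, s[6] = 9, s[7] = 4, s[8] = 19, s[9] = 3, s[10] = 22, s[11] = 23, s[12] = 20, s[13] = 0, s[14] = 2, s[15] = 25, s[16] = 14, s[17] = 18, s[18] = 6, s[19] = 13, s[20] = 21, s[21] = 26, s[22] = 11, s[23] = 27, s[24] = 8, s[25] = 7, s[26] = 10, s[27] = 1, s[28] = 28, s[29] = 5.
Since s[29] = s[1] = 5, the sequence is periodic with period 28.
(785 - 1) mod 28 = 0, so s[785] = s[1] = 5.

5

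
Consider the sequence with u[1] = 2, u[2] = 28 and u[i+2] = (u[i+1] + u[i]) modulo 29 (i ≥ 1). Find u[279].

u[1] = 2; u[2] = 28; u[3] = 1; u[4] = 0; u[5] = 1; u[6] = 1; u[7] = 2; u[8] = 3; u[9] = 5; u[10] = 8; u[11] = 13; u[12] = 21; u[13] = 5; u[14] = 26; u[15] = 2; u[16] = 28.
The sequence repeats with period 14.
(279 - 1) mod 14 = 12, so u[279] = u[13] = 5.

5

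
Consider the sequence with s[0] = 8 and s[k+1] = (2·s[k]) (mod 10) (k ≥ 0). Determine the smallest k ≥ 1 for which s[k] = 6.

s[0] = 8, s[1] = 6, s[2] = 2, s[3] = 4, s[4] = 8.
Since s[4] = s[0] = 8, the sequence is periodic with period 4.
The value 6 first appears (with k ≥ 1) at s[1].

1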